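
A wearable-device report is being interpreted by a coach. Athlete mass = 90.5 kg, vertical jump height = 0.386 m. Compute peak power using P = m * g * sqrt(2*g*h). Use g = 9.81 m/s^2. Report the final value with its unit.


sqrt(2 * 9.81 * 0.386) = sqrt(7.57332) = 2.751967 m/s
P = 90.5 * 9.81 * 2.751967
= 2443.21 W

2443.21 W


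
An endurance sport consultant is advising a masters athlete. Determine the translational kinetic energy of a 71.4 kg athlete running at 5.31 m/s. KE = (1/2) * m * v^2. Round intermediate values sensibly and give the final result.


KE = 0.5 * m * v^2
= 0.5 * 71.4 * 5.31^2
= 0.5 * 71.4 * 28.1961
= 1006.6 J

1006.6 J


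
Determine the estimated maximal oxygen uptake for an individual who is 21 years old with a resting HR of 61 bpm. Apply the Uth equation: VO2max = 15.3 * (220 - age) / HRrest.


HRmax = 220 - 21 = 199
VO2max = 15.3 * (199 / 61)
= 15.3 * 3.2623
= 49.91 mL/kg/min

49.91 mL/kg/min


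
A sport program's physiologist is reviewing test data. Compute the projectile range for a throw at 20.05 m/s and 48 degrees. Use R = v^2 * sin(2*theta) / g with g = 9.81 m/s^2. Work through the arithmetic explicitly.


Two times the angle = 96 degrees
sin(96) = 0.994522
R = 402.0025 * 0.994522 / 9.81 = 40.754 m

40.754 m


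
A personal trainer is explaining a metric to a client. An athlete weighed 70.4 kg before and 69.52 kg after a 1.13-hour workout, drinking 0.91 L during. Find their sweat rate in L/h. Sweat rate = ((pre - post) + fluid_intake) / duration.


Body mass change = 0.88 kg
Total sweat loss = 0.88 + 0.91 = 1.79 L
Rate = 1.79 / 1.13 = 1.584 L/h

1.584 L/h


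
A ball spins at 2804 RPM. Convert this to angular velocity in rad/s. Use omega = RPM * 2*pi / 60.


omega = 2804 * 2 * pi / 60
= 2804 * 6.28318531 / 60
= 17618.052 / 60
= 293.634 rad/s

293.634 rad/s


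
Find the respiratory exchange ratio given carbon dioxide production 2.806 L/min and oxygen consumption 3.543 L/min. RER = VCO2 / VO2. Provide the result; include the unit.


VCO2 = 2.806 L/min
VO2 = 3.543 L/min
RER = 2.806 / 3.543 = 0.792

0.792


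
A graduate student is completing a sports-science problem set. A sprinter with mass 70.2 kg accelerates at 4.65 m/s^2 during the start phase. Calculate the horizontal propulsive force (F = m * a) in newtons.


F = m * a
= 70.2 * 4.65
= 326.43 N

326.43 N


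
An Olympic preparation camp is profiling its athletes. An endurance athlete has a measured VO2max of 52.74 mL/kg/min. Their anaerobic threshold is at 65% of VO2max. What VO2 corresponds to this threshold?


Anaerobic threshold VO2 = VO2max * 65%
= 52.74 * 0.65
= 34.28 mL/kg/min

34.28 mL/kg/min


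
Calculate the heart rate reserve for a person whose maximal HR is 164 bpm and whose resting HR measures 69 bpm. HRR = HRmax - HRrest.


HRmax = 164 bpm
HRrest = 69 bpm
HRR = 164 - 69 = 95 bpm

95 bpm


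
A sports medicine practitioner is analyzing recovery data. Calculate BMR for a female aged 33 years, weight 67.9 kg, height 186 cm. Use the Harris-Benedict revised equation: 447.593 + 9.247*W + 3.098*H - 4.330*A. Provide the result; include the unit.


Substituting values:
W term = 9.247 * 67.9 = 627.8713
H term = 3.098 * 186 = 576.228
A term = 4.330 * 33 = 142.89
BMR = 1508.8 kcal/day

1508.8 kcal/day


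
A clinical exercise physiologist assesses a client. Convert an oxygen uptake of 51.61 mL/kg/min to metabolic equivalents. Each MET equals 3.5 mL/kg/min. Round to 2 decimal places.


One MET = 3.5 mL/kg/min
Number of METs = 51.61 / 3.5
= 14.75 METs

14.75 METs


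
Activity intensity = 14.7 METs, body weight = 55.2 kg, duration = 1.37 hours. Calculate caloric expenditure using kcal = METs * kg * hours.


kcal = 14.7 * 55.2 * 1.37
= 811.44 * 1.37
= 1111.67 kcal

1111.67 kcal


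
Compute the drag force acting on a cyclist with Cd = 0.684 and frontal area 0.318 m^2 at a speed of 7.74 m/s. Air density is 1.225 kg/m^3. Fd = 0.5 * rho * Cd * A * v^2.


Step 1: v^2 = 59.9076
Step 2: Fd = 0.5 * 1.225 * 0.684 * 0.318 * 59.9076
= 7.981 N

7.981 N


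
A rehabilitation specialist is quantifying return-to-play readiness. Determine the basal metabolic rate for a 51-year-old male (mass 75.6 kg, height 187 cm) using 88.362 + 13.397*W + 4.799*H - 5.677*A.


BMR = 88.362 + 13.397*75.6 + 4.799*187 - 5.677*51
= 1709.06 kcal/day

1709.06 kcal/day


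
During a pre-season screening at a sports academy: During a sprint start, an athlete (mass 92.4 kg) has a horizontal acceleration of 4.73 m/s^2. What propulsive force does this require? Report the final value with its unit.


Propulsive force = mass * acceleration
= 92.4 kg * 4.73 m/s^2
= 437.05 N

437.05 N


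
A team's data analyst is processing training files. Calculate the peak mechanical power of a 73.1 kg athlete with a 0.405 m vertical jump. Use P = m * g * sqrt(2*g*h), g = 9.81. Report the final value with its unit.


First, sqrt(2gh) = sqrt(2 * 9.81 * 0.405)
= sqrt(7.9461) = 2.818883 m/s
Power = 73.1 * 9.81 * 2.818883 = 2021.45 W

2021.45 W


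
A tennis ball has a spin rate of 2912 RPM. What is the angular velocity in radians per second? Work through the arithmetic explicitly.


Convert RPM to rad/s: multiply by 2*pi and divide by 60
omega = 2912 * 2 * pi / 60
= 304.944 rad/s

304.944 rad/s


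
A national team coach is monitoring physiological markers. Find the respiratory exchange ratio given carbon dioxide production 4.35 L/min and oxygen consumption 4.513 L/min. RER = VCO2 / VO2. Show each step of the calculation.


VCO2 = 4.35 L/min
VO2 = 4.513 L/min
RER = 4.35 / 4.513 = 0.9639

0.9639


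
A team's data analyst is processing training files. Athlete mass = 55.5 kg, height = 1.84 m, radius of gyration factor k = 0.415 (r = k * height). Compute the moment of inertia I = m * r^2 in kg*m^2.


r = k * height = 0.415 * 1.84 = 0.7636 m
r^2 = 0.7636^2 = 0.583085
I = 55.5 * 0.583085 = 32.361 kg*m^2

32.361 kg*m^2


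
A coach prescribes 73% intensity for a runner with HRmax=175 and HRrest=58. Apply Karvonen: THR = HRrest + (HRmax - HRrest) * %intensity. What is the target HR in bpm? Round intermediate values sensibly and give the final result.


Heart rate reserve = 175 - 58 = 117
Intensity fraction = 73 / 100 = 0.73
THR = 58 + 117 * 0.73 = 143.41 bpm

143.41 bpm


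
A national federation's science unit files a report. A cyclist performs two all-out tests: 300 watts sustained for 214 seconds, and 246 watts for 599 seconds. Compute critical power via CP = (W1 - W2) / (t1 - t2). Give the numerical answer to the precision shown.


W1 = P1 * t1 = 300 * 214 = 64200 J
W2 = P2 * t2 = 246 * 599 = 147354 J
CP = (64200 - 147354) / (214 - 599)
= 215.98 W

215.98 W


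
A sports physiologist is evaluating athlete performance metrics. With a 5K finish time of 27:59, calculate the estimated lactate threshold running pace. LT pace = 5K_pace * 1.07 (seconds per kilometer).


Race duration = 1679 s for 5 km
Average pace = 1679 / 5 = 335.8 s/km
LT pace = 335.8 * 1.07
= 359.31 s/km

359.31 s/km


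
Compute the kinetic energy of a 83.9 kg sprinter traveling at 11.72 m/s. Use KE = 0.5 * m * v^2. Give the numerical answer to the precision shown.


Velocity squared = 137.3584
KE = 0.5 * 83.9 * 137.3584 = 5762.18 J

5762.18 J


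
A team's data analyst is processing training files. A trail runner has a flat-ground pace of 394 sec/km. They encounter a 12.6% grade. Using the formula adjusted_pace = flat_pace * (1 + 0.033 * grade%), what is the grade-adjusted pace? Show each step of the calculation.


Grade factor = 1 + 0.033 * 12.6 = 1.4158
Adjusted = 394 * 1.4158 = 557.83 sec/km

557.83 s/km


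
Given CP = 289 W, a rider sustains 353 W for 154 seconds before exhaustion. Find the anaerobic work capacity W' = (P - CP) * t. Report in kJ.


Excess power = 353 - 289 = 64 W
Work above CP = 64 * 154 = 9856 J
W' = 9.856 kJ

9.856 kJ


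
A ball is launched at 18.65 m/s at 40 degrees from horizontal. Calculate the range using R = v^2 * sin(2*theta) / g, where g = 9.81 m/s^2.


sin(2 * 40) = sin(80) = 0.984808
v^2 = 18.65^2 = 347.8225
R = 347.8225 * 0.984808 / 9.81
= 34.917 m

34.917 m


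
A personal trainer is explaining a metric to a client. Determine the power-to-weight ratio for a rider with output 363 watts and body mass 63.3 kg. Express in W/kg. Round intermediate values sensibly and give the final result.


P/W = 363 / 63.3 = 5.735 W/kg

5.735 W/kg


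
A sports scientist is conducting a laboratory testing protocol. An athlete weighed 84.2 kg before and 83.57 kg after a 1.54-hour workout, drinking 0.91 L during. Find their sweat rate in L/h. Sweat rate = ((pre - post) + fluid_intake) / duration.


Body mass change = 0.63 kg
Total sweat loss = 0.63 + 0.91 = 1.54 L
Rate = 1.54 / 1.54 = 1.0 L/h

1.0 L/h


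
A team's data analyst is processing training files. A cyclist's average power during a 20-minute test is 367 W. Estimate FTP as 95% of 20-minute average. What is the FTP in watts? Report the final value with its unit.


FTP = 20-min power * 0.95
= 367 * 0.95
= 348.65 W

348.65 W


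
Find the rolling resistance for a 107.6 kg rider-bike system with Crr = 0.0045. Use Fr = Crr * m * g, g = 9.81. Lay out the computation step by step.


m * g = 107.6 * 9.81 = 1055.556 N
Fr = 0.0045 * 1055.556 = 4.75 N

4.75 N


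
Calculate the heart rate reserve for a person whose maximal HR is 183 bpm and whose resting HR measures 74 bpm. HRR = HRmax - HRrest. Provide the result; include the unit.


HRmax = 183 bpm
HRrest = 74 bpm
HRR = 183 - 74 = 109 bpm

109 bpm


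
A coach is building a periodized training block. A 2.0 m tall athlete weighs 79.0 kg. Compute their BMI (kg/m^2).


height^2 = 4.0 m^2
BMI = 79.0 / 4.0 = 19.75 kg/m^2

19.75 kg/m^2


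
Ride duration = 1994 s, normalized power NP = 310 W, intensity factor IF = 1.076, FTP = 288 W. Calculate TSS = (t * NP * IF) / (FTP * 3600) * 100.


Numerator = 1994 * 310 * 1.076 = 665118.64
Denominator = 288 * 3600 = 1036800
TSS = 665118.64 / 1036800 * 100
= 64.15

64.15 TSS


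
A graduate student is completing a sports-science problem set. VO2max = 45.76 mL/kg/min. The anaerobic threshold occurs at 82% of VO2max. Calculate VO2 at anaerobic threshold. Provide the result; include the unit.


AT fraction = 82 / 100 = 0.82
AT VO2 = 45.76 * 0.82
= 37.52 mL/kg/min

37.52 mL/kg/min


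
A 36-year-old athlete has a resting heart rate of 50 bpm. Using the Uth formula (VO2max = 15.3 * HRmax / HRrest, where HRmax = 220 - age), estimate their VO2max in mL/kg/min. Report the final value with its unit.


HRmax = 220 - 36 = 184 bpm
Ratio = HRmax / HRrest = 184 / 50 = 3.68
VO2max = 15.3 * 3.68 = 56.3 mL/kg/min

56.3 mL/kg/min


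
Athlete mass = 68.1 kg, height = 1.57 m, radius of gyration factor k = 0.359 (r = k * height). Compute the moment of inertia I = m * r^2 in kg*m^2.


r = k * height = 0.359 * 1.57 = 0.56363 m
r^2 = 0.56363^2 = 0.317679
I = 68.1 * 0.317679 = 21.634 kg*m^2

21.634 kg*m^2


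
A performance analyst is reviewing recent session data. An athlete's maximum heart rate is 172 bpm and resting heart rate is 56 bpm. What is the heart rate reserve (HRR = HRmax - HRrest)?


HRR = HRmax - HRrest
= 172 - 56
= 116 bpm

116 bpm


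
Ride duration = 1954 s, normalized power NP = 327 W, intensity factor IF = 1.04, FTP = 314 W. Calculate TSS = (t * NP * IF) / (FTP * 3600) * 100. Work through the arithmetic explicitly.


Numerator = 1954 * 327 * 1.04 = 664516.32
Denominator = 314 * 3600 = 1130400
TSS = 664516.32 / 1130400 * 100
= 58.79

58.79 TSS


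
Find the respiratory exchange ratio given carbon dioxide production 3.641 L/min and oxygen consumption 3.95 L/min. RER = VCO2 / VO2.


VCO2 = 3.641 L/min
VO2 = 3.95 L/min
RER = 3.641 / 3.95 = 0.9218

0.9218


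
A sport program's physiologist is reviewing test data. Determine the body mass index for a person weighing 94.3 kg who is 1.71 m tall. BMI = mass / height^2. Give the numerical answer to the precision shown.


BMI = mass / height^2
= 94.3 / 1.71^2
= 94.3 / 2.9241
= 32.25 kg/m^2

32.25 kg/m^2


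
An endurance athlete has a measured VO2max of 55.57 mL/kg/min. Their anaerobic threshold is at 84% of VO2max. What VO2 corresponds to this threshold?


Anaerobic threshold VO2 = VO2max * 84%
= 55.57 * 0.84
= 46.68 mL/kg/min

46.68 mL/kg/min


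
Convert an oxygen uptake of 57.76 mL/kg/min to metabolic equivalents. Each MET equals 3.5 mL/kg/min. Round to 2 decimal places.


One MET = 3.5 mL/kg/min
Number of METs = 57.76 / 3.5
= 16.5 METs

16.5 METs


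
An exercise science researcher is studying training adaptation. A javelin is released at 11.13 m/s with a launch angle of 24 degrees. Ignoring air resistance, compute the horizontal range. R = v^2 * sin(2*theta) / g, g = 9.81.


Launch speed squared = 123.8769
sin(2 * 24 deg) = 0.743145
Range = 123.8769 * 0.743145 / 9.81
= 9.384 m

9.384 m


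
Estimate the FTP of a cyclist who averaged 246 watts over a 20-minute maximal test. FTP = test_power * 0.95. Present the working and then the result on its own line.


FTP = 246 * 0.95 = 233.7 W

233.7 W


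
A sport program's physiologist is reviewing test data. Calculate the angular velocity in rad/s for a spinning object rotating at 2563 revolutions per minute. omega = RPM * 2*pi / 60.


omega = RPM * 2*pi / 60
= 2563 * 6.28318531 / 60
= 268.397 rad/s

268.397 rad/s


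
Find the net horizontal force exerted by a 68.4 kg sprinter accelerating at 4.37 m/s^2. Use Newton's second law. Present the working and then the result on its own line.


Newton's second law: F = m * a
F = 68.4 * 4.37 = 298.91 N

298.91 N


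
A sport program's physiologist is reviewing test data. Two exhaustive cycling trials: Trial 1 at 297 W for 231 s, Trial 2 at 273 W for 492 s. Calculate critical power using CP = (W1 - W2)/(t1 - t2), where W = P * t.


W1 = 297 * 231 = 68607 J
W2 = 273 * 492 = 134316 J
CP = (68607 - 134316) / (231 - 492)
= -65709 / -261
= 251.76 W

251.76 W


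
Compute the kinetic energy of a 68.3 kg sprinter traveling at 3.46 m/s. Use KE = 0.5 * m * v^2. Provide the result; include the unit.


Velocity squared = 11.9716
KE = 0.5 * 68.3 * 11.9716 = 408.83 J

408.83 J


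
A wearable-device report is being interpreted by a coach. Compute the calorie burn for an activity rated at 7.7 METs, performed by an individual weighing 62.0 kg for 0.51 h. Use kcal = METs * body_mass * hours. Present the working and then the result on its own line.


Product of METs and mass = 7.7 * 62.0 = 477.4
Total kcal = 477.4 * 0.51 = 243.47 kcal

243.47 kcal


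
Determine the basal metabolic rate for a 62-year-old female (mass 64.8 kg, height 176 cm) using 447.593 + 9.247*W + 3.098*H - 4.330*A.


BMR = 447.593 + 9.247*64.8 + 3.098*176 - 4.330*62
= 1323.59 kcal/day

1323.59 kcal/day


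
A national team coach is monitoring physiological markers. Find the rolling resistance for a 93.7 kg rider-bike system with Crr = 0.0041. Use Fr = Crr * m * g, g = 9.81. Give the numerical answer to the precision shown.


m * g = 93.7 * 9.81 = 919.197 N
Fr = 0.0041 * 919.197 = 3.769 N

3.769 N


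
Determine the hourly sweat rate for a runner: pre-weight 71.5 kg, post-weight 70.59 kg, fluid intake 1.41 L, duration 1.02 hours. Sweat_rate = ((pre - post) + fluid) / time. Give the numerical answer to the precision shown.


Mass lost = 71.5 - 70.59 = 0.91 kg
Add fluid consumed: 0.91 + 1.41 = 2.32 L total sweat
Sweat rate = 2.32 / 1.02 = 2.275 L/h

2.275 L/h


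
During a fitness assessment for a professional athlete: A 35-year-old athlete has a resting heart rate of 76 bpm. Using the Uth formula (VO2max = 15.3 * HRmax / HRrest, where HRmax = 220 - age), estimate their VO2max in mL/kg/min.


HRmax = 220 - 35 = 185 bpm
Ratio = HRmax / HRrest = 185 / 76 = 2.4342
VO2max = 15.3 * 2.4342 = 37.24 mL/kg/min

37.24 mL/kg/min


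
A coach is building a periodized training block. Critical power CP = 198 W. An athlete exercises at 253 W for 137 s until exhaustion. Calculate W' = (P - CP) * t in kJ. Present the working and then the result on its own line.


P - CP = 253 - 198 = 55 W
W' = 55 * 137 = 7535 J
= 7535 / 1000 = 7.535 kJ

7.535 kJ


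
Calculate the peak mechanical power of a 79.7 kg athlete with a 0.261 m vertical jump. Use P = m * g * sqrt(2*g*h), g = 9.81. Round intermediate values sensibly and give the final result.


First, sqrt(2gh) = sqrt(2 * 9.81 * 0.261)
= sqrt(5.12082) = 2.262923 m/s
Power = 79.7 * 9.81 * 2.262923 = 1769.28 W

1769.28 W


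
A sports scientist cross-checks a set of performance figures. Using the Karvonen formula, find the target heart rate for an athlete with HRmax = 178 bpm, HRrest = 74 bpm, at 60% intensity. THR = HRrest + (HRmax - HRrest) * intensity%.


HRR = 178 - 74 = 104
THR = 74 + 104 * 0.6
= 74 + 62.4
= 136.4 bpm

136.4 bpm


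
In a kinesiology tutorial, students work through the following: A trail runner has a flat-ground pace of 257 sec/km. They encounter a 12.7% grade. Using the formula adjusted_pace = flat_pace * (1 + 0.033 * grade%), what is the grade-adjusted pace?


Grade factor = 1 + 0.033 * 12.7 = 1.4191
Adjusted = 257 * 1.4191 = 364.71 sec/km

364.71 s/km


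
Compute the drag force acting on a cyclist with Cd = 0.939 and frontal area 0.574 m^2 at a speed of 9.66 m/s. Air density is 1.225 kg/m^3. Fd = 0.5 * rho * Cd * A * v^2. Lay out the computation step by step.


Step 1: v^2 = 93.3156
Step 2: Fd = 0.5 * 1.225 * 0.939 * 0.574 * 93.3156
= 30.806 N

30.806 N


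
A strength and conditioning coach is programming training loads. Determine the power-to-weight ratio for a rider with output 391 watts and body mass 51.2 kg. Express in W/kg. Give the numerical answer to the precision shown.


P/W = 391 / 51.2 = 7.637 W/kg

7.637 W/kg


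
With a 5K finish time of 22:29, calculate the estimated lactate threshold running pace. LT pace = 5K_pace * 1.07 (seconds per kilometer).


Race duration = 1349 s for 5 km
Average pace = 1349 / 5 = 269.8 s/km
LT pace = 269.8 * 1.07
= 288.69 s/km

288.69 s/km


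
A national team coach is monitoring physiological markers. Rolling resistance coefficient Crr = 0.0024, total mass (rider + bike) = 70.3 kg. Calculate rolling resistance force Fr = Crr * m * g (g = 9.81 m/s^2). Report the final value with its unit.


Fr = Crr * m * g
= 0.0024 * 70.3 * 9.81
= 1.655 N

1.655 N


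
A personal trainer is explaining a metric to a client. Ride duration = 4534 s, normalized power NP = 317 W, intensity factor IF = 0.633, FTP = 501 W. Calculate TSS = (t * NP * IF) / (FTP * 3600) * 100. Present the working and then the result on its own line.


Numerator = 4534 * 317 * 0.633 = 909796.974
Denominator = 501 * 3600 = 1803600
TSS = 909796.974 / 1803600 * 100
= 50.44

50.44 TSS


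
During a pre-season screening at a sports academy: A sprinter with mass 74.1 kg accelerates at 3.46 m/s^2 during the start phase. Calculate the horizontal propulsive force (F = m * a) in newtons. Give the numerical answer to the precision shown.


F = m * a
= 74.1 * 3.46
= 256.39 N

256.39 N


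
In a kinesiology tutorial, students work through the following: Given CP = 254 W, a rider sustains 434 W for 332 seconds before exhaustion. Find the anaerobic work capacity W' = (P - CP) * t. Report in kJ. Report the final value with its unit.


Excess power = 434 - 254 = 180 W
Work above CP = 180 * 332 = 59760 J
W' = 59.76 kJ

59.76 kJ


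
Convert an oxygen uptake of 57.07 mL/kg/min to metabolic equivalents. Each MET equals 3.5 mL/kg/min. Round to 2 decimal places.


One MET = 3.5 mL/kg/min
Number of METs = 57.07 / 3.5
= 16.31 METs

16.31 METs


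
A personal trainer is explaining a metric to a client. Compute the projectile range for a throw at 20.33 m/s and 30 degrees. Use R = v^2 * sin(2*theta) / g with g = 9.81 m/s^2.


Two times the angle = 60 degrees
sin(60) = 0.866025
R = 413.3089 * 0.866025 / 9.81 = 36.487 m

36.487 m


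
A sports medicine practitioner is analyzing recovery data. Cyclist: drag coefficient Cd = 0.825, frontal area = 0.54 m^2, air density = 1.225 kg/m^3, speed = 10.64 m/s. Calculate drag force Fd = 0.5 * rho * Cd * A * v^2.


v^2 = 10.64^2 = 113.2096
Fd = 0.5 * 1.225 * 0.825 * 0.54 * 113.2096
= 30.891 N

30.891 N


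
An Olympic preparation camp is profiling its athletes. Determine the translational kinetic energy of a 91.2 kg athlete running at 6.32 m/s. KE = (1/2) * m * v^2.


KE = 0.5 * m * v^2
= 0.5 * 91.2 * 6.32^2
= 0.5 * 91.2 * 39.9424
= 1821.37 J

1821.37 J


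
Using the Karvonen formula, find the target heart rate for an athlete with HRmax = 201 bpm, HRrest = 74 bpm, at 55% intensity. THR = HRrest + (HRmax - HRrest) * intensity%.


HRR = 201 - 74 = 127
THR = 74 + 127 * 0.55
= 74 + 69.85
= 143.85 bpm

143.85 bpm


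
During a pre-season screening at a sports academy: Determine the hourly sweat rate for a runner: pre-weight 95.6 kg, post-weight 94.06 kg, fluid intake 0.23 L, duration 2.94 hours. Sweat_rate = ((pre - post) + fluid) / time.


Mass lost = 95.6 - 94.06 = 1.54 kg
Add fluid consumed: 1.54 + 0.23 = 1.77 L total sweat
Sweat rate = 1.77 / 2.94 = 0.602 L/h

0.602 L/h


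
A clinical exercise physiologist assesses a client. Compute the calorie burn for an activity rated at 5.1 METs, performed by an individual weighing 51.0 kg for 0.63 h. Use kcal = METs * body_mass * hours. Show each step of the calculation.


Product of METs and mass = 5.1 * 51.0 = 260.1
Total kcal = 260.1 * 0.63 = 163.86 kcal

163.86 kcal


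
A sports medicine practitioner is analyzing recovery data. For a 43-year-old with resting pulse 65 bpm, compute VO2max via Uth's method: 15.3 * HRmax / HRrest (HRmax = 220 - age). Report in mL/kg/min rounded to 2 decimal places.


Step 1: HRmax = 220 - 43 = 177 bpm
Step 2: Ratio = 177 / 65 = 2.7231
Step 3: VO2max = 15.3 * 2.7231 = 41.66 mL/kg/min

41.66 mL/kg/min


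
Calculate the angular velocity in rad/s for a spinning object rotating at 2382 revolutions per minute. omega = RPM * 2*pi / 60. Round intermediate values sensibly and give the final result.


omega = RPM * 2*pi / 60
= 2382 * 6.28318531 / 60
= 249.442 rad/s

249.442 rad/s


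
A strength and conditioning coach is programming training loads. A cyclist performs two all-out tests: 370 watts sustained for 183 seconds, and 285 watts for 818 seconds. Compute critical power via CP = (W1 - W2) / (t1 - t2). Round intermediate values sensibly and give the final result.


W1 = P1 * t1 = 370 * 183 = 67710 J
W2 = P2 * t2 = 285 * 818 = 233130 J
CP = (67710 - 233130) / (183 - 818)
= 260.5 W

260.5 W


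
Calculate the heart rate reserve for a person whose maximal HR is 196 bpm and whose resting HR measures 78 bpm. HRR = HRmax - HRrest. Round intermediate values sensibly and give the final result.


HRmax = 196 bpm
HRrest = 78 bpm
HRR = 196 - 78 = 118 bpm

118 bpm


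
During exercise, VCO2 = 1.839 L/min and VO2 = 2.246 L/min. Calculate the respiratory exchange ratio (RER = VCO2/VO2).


RER = VCO2 / VO2
= 1.839 / 2.246
= 0.8188

0.8188


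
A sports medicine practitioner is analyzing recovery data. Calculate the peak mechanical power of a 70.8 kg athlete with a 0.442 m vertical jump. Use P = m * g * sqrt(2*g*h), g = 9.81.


First, sqrt(2gh) = sqrt(2 * 9.81 * 0.442)
= sqrt(8.67204) = 2.944833 m/s
Power = 70.8 * 9.81 * 2.944833 = 2045.33 W

2045.33 W


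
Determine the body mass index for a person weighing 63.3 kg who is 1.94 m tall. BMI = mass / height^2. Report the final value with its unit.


BMI = mass / height^2
= 63.3 / 1.94^2
= 63.3 / 3.7636
= 16.82 kg/m^2

16.82 kg/m^2


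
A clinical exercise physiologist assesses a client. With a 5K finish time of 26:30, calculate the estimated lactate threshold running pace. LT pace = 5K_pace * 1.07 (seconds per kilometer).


Race duration = 1590 s for 5 km
Average pace = 1590 / 5 = 318.0 s/km
LT pace = 318.0 * 1.07
= 340.26 s/km

340.26 s/km


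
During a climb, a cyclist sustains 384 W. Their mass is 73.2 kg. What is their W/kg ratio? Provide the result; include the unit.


Power-to-weight = 384 W / 73.2 kg
= 5.246 W/kg

5.246 W/kg


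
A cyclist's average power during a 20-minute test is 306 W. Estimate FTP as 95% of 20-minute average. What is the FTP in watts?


FTP = 20-min power * 0.95
= 306 * 0.95
= 290.7 W

290.7 W


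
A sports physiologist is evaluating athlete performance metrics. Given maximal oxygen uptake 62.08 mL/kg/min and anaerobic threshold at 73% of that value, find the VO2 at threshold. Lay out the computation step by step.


Percentage as decimal = 0.73
VO2 at AT = 62.08 * 0.73 = 45.32 mL/kg/min

45.32 mL/kg/min


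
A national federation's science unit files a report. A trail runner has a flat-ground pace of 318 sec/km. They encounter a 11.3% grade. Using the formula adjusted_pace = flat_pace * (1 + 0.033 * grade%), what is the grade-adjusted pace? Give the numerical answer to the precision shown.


Grade factor = 1 + 0.033 * 11.3 = 1.3729
Adjusted = 318 * 1.3729 = 436.58 sec/km

436.58 s/km


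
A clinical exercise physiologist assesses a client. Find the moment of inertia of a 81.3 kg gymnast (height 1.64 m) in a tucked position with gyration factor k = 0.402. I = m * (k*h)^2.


Radius of gyration = 0.402 * 1.64 = 0.65928 m
I = 81.3 * 0.65928^2
= 81.3 * 0.43465
= 35.337 kg*m^2

35.337 kg*m^2


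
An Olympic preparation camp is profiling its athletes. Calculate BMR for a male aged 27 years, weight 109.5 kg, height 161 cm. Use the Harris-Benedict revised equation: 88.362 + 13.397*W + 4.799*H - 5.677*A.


Substituting values:
W term = 13.397 * 109.5 = 1466.9715
H term = 4.799 * 161 = 772.639
A term = 5.677 * 27 = 153.279
BMR = 2174.69 kcal/day

2174.69 kcal/day


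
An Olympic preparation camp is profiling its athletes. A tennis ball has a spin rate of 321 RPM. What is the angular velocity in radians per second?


Convert RPM to rad/s: multiply by 2*pi and divide by 60
omega = 321 * 2 * pi / 60
= 33.615 rad/s

33.615 rad/s


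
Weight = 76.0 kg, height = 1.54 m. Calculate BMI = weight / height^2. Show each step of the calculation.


height^2 = 1.54^2 = 2.3716
BMI = 76.0 / 2.3716 = 32.05 kg/m^2

32.05 kg/m^2


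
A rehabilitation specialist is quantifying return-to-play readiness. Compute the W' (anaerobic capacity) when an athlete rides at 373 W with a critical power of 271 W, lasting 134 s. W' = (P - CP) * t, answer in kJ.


Above-CP power = 102 W
Duration = 134 s
W' = 102 * 134 = 13668 J
Convert: 13668 / 1000 = 13.668 kJ

13.668 kJ


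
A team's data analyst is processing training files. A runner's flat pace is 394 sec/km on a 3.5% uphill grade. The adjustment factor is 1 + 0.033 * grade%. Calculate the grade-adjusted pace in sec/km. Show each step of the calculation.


Factor = 1 + 0.033 * 3.5 = 1.1155
Adjusted pace = 394 * 1.1155
= 439.51 sec/km

439.51 s/km


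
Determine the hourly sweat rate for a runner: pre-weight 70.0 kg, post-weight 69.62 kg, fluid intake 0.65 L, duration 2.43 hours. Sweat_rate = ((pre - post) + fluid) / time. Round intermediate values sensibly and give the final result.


Mass lost = 70.0 - 69.62 = 0.38 kg
Add fluid consumed: 0.38 + 0.65 = 1.03 L total sweat
Sweat rate = 1.03 / 2.43 = 0.424 L/h

0.424 L/h


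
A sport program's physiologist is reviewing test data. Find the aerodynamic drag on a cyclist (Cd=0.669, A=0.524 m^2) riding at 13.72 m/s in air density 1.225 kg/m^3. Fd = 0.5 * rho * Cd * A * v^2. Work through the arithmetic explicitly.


Fd = 0.5 * 1.225 * 0.669 * 0.524 * 13.72^2
= 0.5 * 1.225 * 0.669 * 0.524 * 188.2384
= 40.418 N

40.418 N


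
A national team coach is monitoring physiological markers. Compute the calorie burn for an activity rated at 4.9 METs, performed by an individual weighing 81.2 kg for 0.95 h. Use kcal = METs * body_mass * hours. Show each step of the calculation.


Product of METs and mass = 4.9 * 81.2 = 397.88
Total kcal = 397.88 * 0.95 = 377.99 kcal

377.99 kcal


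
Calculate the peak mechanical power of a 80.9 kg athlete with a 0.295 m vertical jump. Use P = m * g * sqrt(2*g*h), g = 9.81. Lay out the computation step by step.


First, sqrt(2gh) = sqrt(2 * 9.81 * 0.295)
= sqrt(5.7879) = 2.405805 m/s
Power = 80.9 * 9.81 * 2.405805 = 1909.32 W

1909.32 W


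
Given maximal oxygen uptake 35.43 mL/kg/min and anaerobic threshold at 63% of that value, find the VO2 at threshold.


Percentage as decimal = 0.63
VO2 at AT = 35.43 * 0.63 = 22.32 mL/kg/min

22.32 mL/kg/min


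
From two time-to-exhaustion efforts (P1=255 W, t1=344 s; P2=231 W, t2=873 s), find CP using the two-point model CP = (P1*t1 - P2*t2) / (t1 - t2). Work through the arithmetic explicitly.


Work in trial 1 = 87720 J
Work in trial 2 = 201663 J
Delta work = -113943 J
Delta time = -529 s
CP = -113943 / -529 = 215.39 W

215.39 W


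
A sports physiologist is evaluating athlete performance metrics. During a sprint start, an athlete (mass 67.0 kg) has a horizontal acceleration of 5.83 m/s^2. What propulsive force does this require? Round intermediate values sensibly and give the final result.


Propulsive force = mass * acceleration
= 67.0 kg * 5.83 m/s^2
= 390.61 N

390.61 N


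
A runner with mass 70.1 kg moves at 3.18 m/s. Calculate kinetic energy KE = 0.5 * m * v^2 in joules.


v^2 = 3.18^2 = 10.1124
KE = 0.5 * 70.1 * 10.1124
= 354.44 J

354.44 J


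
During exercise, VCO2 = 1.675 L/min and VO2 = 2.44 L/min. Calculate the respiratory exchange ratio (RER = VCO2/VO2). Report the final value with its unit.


RER = VCO2 / VO2
= 1.675 / 2.44
= 0.6865

0.6865


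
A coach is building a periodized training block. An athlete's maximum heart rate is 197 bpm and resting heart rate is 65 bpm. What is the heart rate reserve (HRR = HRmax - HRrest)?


HRR = HRmax - HRrest
= 197 - 65
= 132 bpm

132 bpm


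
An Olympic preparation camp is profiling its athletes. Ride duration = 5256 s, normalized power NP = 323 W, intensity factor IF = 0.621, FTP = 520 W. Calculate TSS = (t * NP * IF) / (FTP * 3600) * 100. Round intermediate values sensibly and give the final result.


Numerator = 5256 * 323 * 0.621 = 1054264.248
Denominator = 520 * 3600 = 1872000
TSS = 1054264.248 / 1872000 * 100
= 56.32

56.32 TSS


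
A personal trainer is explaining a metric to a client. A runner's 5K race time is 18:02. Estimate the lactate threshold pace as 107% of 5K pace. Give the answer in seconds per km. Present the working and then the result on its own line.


Total race time = 18*60 + 2 = 1082 seconds
5K pace = 1082 / 5 = 216.4 sec/km
LT pace = 216.4 * 1.07 = 231.55 sec/km

231.55 s/km


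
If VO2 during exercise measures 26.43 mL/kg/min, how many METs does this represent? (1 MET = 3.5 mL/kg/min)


METs = VO2 / 3.5 = 26.43 / 3.5 = 7.55

7.55 METs


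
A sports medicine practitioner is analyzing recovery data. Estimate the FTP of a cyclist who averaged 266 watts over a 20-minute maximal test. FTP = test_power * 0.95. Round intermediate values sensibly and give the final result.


FTP = 266 * 0.95 = 252.7 W

252.7 W


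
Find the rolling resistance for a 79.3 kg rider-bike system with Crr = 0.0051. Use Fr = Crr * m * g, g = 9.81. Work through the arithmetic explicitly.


m * g = 79.3 * 9.81 = 777.933 N
Fr = 0.0051 * 777.933 = 3.967 N

3.967 N


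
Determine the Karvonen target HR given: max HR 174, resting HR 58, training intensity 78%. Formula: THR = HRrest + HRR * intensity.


HRR = HRmax - HRrest = 174 - 58 = 116
THR = 58 + 116 * 0.78
= 148.48 bpm

148.48 bpm


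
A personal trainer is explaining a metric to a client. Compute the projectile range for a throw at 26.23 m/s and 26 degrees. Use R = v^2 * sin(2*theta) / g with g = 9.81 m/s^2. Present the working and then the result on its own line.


Two times the angle = 52 degrees
sin(52) = 0.788011
R = 688.0129 * 0.788011 / 9.81 = 55.266 m

55.266 m


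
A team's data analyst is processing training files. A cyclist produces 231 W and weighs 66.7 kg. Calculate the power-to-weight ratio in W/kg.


P/W = power / mass
= 231 / 66.7
= 3.463 W/kg

3.463 W/kg


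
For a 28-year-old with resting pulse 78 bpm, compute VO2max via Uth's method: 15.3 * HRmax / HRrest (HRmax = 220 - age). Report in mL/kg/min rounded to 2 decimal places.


Step 1: HRmax = 220 - 28 = 192 bpm
Step 2: Ratio = 192 / 78 = 2.4615
Step 3: VO2max = 15.3 * 2.4615 = 37.66 mL/kg/min

37.66 mL/kg/min


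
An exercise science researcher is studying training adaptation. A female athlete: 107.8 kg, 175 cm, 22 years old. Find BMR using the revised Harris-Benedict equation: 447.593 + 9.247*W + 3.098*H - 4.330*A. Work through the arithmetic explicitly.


Intercept = 447.593
Weight contribution = 9.247 * 107.8 = 996.8266
Height contribution = 3.098 * 175 = 542.15
Age contribution = 4.33 * 22 = 95.26
BMR = 447.593 + 996.8266 + 542.15 - 95.26
= 1891.31 kcal/day

1891.31 kcal/day


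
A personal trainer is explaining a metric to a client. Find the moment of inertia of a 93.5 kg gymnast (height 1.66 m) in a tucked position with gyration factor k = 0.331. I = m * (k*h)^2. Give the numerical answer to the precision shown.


Radius of gyration = 0.331 * 1.66 = 0.54946 m
I = 93.5 * 0.54946^2
= 93.5 * 0.301906
= 28.228 kg*m^2

28.228 kg*m^2


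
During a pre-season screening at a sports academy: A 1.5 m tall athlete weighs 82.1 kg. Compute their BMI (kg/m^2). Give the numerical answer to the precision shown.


height^2 = 2.25 m^2
BMI = 82.1 / 2.25 = 36.49 kg/m^2

36.49 kg/m^2


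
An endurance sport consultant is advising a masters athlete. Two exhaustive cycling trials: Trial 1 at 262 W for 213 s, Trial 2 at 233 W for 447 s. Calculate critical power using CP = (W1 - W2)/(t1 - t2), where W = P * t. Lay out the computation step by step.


W1 = 262 * 213 = 55806 J
W2 = 233 * 447 = 104151 J
CP = (55806 - 104151) / (213 - 447)
= -48345 / -234
= 206.6 W

206.6 W


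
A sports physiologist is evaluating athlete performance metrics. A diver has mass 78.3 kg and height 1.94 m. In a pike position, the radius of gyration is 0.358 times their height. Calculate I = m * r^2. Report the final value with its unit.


r = 0.358 * 1.94 = 0.69452 m
I = m * r^2 = 78.3 * 0.482358 = 37.769 kg*m^2

37.769 kg*m^2


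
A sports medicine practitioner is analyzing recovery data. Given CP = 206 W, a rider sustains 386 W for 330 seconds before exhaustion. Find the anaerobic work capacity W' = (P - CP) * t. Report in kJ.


Excess power = 386 - 206 = 180 W
Work above CP = 180 * 330 = 59400 J
W' = 59.4 kJ

59.4 kJ


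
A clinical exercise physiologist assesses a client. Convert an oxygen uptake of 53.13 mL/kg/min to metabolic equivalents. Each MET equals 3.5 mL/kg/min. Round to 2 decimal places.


One MET = 3.5 mL/kg/min
Number of METs = 53.13 / 3.5
= 15.18 METs

15.18 METs


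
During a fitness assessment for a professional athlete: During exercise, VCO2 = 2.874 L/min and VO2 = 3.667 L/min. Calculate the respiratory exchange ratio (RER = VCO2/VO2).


RER = VCO2 / VO2
= 2.874 / 3.667
= 0.7837

0.7837


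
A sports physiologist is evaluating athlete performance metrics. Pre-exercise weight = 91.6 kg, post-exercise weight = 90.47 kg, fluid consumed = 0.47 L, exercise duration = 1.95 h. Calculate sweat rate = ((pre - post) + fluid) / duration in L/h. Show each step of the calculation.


Weight loss = 91.6 - 90.47 = 1.13 kg (approx L)
Total sweat = 1.13 + 0.47 = 1.6 L
Sweat rate = 1.6 / 1.95 = 0.821 L/h

0.821 L/h


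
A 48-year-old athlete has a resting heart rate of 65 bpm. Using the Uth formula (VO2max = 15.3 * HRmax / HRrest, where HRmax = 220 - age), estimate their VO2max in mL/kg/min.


HRmax = 220 - 48 = 172 bpm
Ratio = HRmax / HRrest = 172 / 65 = 2.6462
VO2max = 15.3 * 2.6462 = 40.49 mL/kg/min

40.49 mL/kg/min


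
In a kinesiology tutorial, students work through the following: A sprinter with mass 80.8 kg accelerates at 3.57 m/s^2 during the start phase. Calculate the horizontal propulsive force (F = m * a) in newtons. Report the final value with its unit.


F = m * a
= 80.8 * 3.57
= 288.46 N

288.46 N


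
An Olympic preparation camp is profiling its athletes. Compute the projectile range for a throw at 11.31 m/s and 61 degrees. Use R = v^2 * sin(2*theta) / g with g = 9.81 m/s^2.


Two times the angle = 122 degrees
sin(122) = 0.848048
R = 127.9161 * 0.848048 / 9.81 = 11.058 m

11.058 m


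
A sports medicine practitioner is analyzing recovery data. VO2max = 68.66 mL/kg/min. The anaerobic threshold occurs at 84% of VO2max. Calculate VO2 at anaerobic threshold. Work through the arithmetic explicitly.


AT fraction = 84 / 100 = 0.84
AT VO2 = 68.66 * 0.84
= 57.67 mL/kg/min

57.67 mL/kg/min


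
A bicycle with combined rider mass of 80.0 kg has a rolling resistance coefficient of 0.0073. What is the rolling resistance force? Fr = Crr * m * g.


Fr = 0.0073 * 80.0 * 9.81
= 0.584 * 9.81
= 5.729 N

5.729 N


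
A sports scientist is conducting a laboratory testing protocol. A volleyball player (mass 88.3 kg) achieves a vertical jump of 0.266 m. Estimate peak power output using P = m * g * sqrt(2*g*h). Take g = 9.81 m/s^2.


2 * g * h = 2 * 9.81 * 0.266 = 5.21892
sqrt(5.21892) = 2.284496 m/s
P = 88.3 * 9.81 * 2.284496 = 1978.88 W

1978.88 W


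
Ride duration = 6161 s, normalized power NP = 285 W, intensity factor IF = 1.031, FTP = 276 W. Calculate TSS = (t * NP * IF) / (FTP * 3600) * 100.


Numerator = 6161 * 285 * 1.031 = 1810317.435
Denominator = 276 * 3600 = 993600
TSS = 1810317.435 / 993600 * 100
= 182.2

182.2 TSS


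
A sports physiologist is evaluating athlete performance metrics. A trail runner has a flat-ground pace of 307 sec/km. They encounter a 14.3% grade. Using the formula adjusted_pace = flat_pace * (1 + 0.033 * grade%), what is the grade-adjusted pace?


Grade factor = 1 + 0.033 * 14.3 = 1.4719
Adjusted = 307 * 1.4719 = 451.87 sec/km

451.87 s/km


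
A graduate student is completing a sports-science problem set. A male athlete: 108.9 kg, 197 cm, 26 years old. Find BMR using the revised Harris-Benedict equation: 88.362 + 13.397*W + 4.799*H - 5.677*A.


Intercept = 88.362
Weight contribution = 13.397 * 108.9 = 1458.9333
Height contribution = 4.799 * 197 = 945.403
Age contribution = 5.677 * 26 = 147.602
BMR = 88.362 + 1458.9333 + 945.403 - 147.602
= 2345.1 kcal/day

2345.1 kcal/day


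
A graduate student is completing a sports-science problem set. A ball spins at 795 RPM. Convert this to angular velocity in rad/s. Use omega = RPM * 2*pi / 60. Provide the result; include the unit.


omega = 795 * 2 * pi / 60
= 795 * 6.28318531 / 60
= 4995.132 / 60
= 83.252 rad/s

83.252 rad/s


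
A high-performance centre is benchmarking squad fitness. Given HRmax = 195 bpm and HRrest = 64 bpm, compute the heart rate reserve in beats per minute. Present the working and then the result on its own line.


Heart rate reserve = maximum HR minus resting HR
HRR = 195 - 64 = 131 bpm

131 bpm


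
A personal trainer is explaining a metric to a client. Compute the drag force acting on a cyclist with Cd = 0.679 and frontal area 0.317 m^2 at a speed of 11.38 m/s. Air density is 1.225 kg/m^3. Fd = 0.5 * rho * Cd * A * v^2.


Step 1: v^2 = 129.5044
Step 2: Fd = 0.5 * 1.225 * 0.679 * 0.317 * 129.5044
= 17.073 N

17.073 N


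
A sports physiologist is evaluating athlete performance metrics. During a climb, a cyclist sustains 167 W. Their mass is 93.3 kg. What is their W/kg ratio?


Power-to-weight = 167 W / 93.3 kg
= 1.79 W/kg

1.79 W/kg


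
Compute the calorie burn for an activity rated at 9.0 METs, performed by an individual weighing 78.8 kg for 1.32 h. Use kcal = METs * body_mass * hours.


Product of METs and mass = 9.0 * 78.8 = 709.2
Total kcal = 709.2 * 1.32 = 936.14 kcal

936.14 kcal


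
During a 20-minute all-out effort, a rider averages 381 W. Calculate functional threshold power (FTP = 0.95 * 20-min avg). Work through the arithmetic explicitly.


FTP = 0.95 * 381
= 361.95 W

361.95 W
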